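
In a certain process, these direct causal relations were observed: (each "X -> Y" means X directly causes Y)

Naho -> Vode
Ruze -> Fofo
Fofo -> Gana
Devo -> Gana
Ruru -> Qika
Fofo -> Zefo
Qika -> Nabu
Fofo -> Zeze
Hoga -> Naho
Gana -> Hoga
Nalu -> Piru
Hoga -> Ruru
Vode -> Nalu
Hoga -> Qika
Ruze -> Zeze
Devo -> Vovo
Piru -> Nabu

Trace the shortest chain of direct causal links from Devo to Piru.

Devo → Gana
Gana → Hoga
Hoga → Naho
Naho → Vode
Vode → Nalu
Nalu → Piru
Length: 6 steps.

Devo → Gana → Hoga → Naho → Vode → Nalu → Piru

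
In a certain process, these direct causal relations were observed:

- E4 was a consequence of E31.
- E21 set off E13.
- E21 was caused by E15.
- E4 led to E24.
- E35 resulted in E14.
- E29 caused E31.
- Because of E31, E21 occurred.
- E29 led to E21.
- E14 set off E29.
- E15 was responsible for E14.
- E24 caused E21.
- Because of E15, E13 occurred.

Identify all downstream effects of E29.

Direct effects: E31, E21.
2 steps out: E4, E13.
3 steps out: E24.
Not reachable from it: E15, E14, E35.

E13, E21, E24, E31, E4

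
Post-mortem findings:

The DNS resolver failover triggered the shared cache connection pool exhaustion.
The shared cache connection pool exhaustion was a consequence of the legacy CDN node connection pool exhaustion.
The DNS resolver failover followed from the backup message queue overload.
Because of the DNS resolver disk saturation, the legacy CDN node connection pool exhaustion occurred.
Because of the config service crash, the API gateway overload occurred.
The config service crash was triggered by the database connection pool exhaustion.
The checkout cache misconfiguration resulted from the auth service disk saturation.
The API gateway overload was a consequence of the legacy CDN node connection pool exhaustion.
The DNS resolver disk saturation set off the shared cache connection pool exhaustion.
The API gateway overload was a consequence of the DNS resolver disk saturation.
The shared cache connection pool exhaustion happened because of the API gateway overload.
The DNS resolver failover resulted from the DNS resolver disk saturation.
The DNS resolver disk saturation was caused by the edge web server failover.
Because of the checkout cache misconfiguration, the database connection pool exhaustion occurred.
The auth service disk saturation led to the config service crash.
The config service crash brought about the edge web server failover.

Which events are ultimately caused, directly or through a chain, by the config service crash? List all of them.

the API gateway overload, the DNS resolver disk saturation, the DNS resolver failover, the edge web server failover, the legacy CDN node connection pool exhaustion, the shared cache connection pool exhaustion

Direct effects: the edge web server failover, the API gateway overload.
2 steps out: the DNS resolver disk saturation, the shared cache connection pool exhaustion.
3 steps out: the DNS resolver failover, the legacy CDN node connection pool exhaustion.
Not reachable from it: the auth service disk saturation, the checkout cache misconfiguration, the database connection pool exhaustion, the backup message queue overload.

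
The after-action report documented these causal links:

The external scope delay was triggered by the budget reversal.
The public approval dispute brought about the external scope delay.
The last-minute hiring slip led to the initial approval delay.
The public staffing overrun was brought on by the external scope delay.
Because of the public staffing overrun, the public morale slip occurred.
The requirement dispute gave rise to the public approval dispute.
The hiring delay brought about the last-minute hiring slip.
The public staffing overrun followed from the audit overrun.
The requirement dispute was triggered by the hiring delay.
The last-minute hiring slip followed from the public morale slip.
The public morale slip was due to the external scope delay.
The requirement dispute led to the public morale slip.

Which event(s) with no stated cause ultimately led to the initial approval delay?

Tracing upstream from the initial approval delay: the initial approval delay ← the last-minute hiring slip ← the hiring delay.
A separate upstream branch: the initial approval delay ← the last-minute hiring slip ← the public morale slip ← the external scope delay ← the budget reversal.
A separate upstream branch: the initial approval delay ← the last-minute hiring slip ← the public morale slip ← the public staffing overrun ← the audit overrun.
Each of those chain origins has no stated cause.

the audit overrun, the budget reversal, the hiring delay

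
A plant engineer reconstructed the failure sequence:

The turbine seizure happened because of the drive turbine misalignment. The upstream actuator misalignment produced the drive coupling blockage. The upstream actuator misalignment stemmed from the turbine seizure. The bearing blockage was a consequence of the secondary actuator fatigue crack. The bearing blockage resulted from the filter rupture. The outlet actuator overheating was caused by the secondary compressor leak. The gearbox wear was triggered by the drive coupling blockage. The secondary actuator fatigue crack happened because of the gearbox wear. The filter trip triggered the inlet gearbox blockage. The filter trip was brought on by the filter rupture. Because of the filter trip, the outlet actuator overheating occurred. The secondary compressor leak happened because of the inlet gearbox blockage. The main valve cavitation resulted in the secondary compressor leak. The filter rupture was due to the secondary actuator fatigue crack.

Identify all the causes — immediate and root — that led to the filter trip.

Immediate cause of the filter trip: the filter rupture.
Further upstream: the drive turbine misalignment, the turbine seizure, the upstream actuator misalignment, the drive coupling blockage, the gearbox wear, the secondary actuator fatigue crack.

the drive coupling blockage, the drive turbine misalignment, the filter rupture, the gearbox wear, the secondary actuator fatigue crack, the turbine seizure, the upstream actuator misalignment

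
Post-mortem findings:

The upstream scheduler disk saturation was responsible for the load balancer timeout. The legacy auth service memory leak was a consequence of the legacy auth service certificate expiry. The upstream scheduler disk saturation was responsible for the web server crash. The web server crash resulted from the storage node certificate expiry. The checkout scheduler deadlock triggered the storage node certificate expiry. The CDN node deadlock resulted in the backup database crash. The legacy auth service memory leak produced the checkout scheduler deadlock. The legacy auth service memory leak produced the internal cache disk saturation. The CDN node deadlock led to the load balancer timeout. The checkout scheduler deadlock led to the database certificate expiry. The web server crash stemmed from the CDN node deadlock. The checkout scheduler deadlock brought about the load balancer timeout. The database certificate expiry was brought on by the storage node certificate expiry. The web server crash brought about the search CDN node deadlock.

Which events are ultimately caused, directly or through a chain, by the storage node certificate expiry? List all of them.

the database certificate expiry, the search CDN node deadlock, the web server crash

Direct effects: the database certificate expiry, the web server crash.
2 steps out: the search CDN node deadlock.
Not reachable from it: the legacy auth service certificate expiry, the CDN node deadlock, the legacy auth service memory leak, the checkout scheduler deadlock, the backup database crash, the internal cache disk saturation, the upstream scheduler disk saturation, the load balancer timeout.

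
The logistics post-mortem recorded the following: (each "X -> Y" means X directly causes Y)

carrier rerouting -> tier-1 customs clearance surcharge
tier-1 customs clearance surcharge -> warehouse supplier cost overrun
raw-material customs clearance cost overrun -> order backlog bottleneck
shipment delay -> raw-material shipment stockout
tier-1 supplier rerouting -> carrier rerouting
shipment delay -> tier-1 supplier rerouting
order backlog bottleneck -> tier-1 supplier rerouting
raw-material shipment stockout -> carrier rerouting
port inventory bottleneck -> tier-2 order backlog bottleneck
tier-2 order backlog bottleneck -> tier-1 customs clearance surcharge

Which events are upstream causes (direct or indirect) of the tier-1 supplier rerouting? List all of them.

the order backlog bottleneck, the raw-material customs clearance cost overrun, the shipment delay

Immediate causes of the tier-1 supplier rerouting: the order backlog bottleneck, the shipment delay.
Further upstream: the raw-material customs clearance cost overrun.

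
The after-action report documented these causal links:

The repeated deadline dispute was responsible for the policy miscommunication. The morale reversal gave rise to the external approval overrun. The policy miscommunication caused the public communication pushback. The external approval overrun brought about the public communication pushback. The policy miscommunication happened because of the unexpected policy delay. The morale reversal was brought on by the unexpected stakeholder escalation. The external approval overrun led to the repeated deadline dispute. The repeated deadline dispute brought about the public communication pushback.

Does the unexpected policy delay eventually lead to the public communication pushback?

There is a causal chain: the unexpected policy delay → the policy miscommunication → the public communication pushback.

Yes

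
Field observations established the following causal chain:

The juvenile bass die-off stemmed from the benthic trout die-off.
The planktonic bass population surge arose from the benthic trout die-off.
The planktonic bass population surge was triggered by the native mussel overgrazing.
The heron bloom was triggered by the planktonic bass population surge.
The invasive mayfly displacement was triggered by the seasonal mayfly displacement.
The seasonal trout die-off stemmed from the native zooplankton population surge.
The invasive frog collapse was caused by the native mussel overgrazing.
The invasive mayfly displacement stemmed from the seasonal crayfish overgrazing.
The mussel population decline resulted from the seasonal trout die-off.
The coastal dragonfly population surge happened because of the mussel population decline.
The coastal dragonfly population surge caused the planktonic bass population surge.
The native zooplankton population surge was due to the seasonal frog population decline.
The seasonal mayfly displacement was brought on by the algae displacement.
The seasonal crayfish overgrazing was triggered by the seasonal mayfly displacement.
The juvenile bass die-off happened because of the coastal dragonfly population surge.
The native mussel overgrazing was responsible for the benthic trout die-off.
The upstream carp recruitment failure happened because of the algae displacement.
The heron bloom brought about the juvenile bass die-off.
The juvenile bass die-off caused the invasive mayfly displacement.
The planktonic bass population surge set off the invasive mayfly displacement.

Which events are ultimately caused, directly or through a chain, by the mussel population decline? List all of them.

Direct effects: the coastal dragonfly population surge.
2 steps out: the planktonic bass population surge, the juvenile bass die-off.
3 steps out: the heron bloom, the invasive mayfly displacement.
Not reachable from it: the algae displacement, the seasonal frog population decline, the native mussel overgrazing, the native zooplankton population surge, the benthic trout die-off, the seasonal trout die-off, the invasive frog collapse, the seasonal mayfly displacement, the seasonal crayfish overgrazing, the upstream carp recruitment failure.

the coastal dragonfly population surge, the heron bloom, the invasive mayfly displacement, the juvenile bass die-off, the planktonic bass population surge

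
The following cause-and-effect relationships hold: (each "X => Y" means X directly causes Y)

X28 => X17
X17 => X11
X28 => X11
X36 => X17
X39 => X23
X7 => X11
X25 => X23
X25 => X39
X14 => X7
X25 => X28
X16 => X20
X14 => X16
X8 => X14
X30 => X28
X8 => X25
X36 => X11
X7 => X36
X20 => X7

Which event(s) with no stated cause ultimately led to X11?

X30, X8

Tracing upstream from X11: X11 ← X28 ← X25 ← X8.
A separate upstream branch: X11 ← X28 ← X30.
Each of those chain origins has no stated cause.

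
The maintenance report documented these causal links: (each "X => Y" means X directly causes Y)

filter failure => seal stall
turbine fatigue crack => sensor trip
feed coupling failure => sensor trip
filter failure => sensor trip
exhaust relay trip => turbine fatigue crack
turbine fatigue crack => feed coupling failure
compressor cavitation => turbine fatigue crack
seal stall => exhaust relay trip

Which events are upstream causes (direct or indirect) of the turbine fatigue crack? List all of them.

the compressor cavitation, the exhaust relay trip, the filter failure, the seal stall

Immediate causes of the turbine fatigue crack: the exhaust relay trip, the compressor cavitation.
Further upstream: the filter failure, the seal stall.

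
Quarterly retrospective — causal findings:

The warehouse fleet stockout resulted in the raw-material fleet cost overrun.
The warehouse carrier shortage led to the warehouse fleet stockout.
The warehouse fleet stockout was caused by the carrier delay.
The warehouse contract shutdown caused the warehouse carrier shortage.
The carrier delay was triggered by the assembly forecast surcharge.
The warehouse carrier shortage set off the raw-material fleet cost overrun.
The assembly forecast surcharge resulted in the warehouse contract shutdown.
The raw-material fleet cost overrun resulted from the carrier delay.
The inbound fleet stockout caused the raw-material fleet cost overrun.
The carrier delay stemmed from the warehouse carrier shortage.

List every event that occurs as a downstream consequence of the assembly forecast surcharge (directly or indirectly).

Direct effects: the warehouse contract shutdown, the carrier delay.
2 steps out: the warehouse carrier shortage, the warehouse fleet stockout, the raw-material fleet cost overrun.
Not reachable from it: the inbound fleet stockout.

the carrier delay, the raw-material fleet cost overrun, the warehouse carrier shortage, the warehouse contract shutdown, the warehouse fleet stockout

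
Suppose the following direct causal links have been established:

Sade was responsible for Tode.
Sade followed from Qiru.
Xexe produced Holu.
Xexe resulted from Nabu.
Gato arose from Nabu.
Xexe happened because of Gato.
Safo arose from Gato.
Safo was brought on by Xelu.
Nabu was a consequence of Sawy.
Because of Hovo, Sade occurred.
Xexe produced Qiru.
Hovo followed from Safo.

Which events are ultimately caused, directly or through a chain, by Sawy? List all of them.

Gato, Holu, Hovo, Nabu, Qiru, Sade, Safo, Tode, Xexe

Direct effects: Nabu.
2 steps out: Gato, Xexe.
3 steps out: Safo, Holu, Qiru.
4 steps out: Hovo, Sade.
5 steps out: Tode.
Not reachable from it: Xelu.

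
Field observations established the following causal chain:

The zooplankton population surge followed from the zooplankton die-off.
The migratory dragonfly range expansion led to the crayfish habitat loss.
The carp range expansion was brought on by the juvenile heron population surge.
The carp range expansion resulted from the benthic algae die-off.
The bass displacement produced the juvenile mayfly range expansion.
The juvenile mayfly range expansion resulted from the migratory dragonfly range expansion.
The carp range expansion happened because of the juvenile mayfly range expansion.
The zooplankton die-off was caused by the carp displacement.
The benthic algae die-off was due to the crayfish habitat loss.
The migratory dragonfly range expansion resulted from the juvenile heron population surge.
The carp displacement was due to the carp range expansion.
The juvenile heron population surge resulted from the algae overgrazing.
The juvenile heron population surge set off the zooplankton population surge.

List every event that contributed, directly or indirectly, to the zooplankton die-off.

the algae overgrazing, the bass displacement, the benthic algae die-off, the carp displacement, the carp range expansion, the crayfish habitat loss, the juvenile heron population surge, the juvenile mayfly range expansion, the migratory dragonfly range expansion

Immediate cause of the zooplankton die-off: the carp displacement.
Further upstream: the algae overgrazing, the juvenile heron population surge, the migratory dragonfly range expansion, the juvenile mayfly range expansion, the crayfish habitat loss, the benthic algae die-off, the carp range expansion, the bass displacement.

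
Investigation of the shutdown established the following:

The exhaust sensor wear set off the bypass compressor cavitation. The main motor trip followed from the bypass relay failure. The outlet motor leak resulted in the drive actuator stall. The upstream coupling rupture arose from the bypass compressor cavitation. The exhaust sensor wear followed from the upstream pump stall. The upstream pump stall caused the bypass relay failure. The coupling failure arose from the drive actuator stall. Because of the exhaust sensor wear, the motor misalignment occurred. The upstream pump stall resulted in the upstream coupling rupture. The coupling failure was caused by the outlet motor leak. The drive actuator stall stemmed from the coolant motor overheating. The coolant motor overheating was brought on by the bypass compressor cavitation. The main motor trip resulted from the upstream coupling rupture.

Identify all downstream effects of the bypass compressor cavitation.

the coolant motor overheating, the coupling failure, the drive actuator stall, the main motor trip, the upstream coupling rupture

Direct effects: the coolant motor overheating, the upstream coupling rupture.
2 steps out: the drive actuator stall, the main motor trip.
3 steps out: the coupling failure.
Not reachable from it: the upstream pump stall, the bypass relay failure, the exhaust sensor wear, the outlet motor leak, the motor misalignment.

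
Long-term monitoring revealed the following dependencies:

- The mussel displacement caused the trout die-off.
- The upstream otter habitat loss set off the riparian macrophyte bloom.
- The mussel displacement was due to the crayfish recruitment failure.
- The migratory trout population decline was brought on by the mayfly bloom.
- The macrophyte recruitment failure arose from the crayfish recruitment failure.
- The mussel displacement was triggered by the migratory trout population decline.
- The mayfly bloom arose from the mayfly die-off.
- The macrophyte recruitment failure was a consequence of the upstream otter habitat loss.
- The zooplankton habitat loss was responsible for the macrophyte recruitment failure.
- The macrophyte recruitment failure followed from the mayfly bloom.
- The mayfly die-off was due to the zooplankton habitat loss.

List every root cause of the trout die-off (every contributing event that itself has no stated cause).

the crayfish recruitment failure, the zooplankton habitat loss

Tracing upstream from the trout die-off: the trout die-off ← the mussel displacement ← the crayfish recruitment failure.
A separate upstream branch: the trout die-off ← the mussel displacement ← the migratory trout population decline ← the mayfly bloom ← the mayfly die-off ← the zooplankton habitat loss.
Each of those chain origins has no stated cause.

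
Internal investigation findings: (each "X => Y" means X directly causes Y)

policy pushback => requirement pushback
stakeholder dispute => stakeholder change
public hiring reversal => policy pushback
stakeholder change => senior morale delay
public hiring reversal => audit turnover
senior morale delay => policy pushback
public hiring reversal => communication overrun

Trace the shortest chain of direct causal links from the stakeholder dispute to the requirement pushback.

the stakeholder dispute → the stakeholder change
the stakeholder change → the senior morale delay
the senior morale delay → the policy pushback
the policy pushback → the requirement pushback
Length: 4 steps.

the stakeholder dispute → the stakeholder change → the senior morale delay → the policy pushback → the requirement pushback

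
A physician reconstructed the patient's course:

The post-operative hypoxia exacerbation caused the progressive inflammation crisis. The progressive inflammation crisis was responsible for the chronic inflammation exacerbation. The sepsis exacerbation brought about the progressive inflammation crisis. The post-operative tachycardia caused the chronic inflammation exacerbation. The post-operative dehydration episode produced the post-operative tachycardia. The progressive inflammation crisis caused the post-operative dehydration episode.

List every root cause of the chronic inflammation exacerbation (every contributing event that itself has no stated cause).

Tracing upstream from the chronic inflammation exacerbation: the chronic inflammation exacerbation ← the progressive inflammation crisis ← the sepsis exacerbation.
A separate upstream branch: the chronic inflammation exacerbation ← the progressive inflammation crisis ← the post-operative hypoxia exacerbation.
Each of those chain origins has no stated cause.

the post-operative hypoxia exacerbation, the sepsis exacerbation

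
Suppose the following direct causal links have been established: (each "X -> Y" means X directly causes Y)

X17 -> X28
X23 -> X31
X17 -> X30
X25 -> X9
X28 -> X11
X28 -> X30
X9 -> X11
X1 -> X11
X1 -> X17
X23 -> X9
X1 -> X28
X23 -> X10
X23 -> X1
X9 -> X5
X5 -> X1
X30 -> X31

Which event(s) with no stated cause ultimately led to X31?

Tracing upstream from X31: X31 ← X23.
A separate upstream branch: X31 ← X30 ← X17 ← X1 ← X5 ← X9 ← X25.
Each of those chain origins has no stated cause.

X23, X25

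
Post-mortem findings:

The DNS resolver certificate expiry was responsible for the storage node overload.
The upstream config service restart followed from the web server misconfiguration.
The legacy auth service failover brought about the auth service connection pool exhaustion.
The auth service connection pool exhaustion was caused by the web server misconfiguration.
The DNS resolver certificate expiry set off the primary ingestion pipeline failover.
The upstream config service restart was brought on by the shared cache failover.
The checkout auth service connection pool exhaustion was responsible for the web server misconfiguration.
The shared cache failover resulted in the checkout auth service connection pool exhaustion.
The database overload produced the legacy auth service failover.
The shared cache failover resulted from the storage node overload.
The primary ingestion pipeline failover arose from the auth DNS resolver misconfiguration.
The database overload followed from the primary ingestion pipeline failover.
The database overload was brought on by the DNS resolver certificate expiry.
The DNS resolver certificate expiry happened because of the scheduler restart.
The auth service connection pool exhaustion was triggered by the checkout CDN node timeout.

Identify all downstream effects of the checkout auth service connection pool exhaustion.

Direct effects: the web server misconfiguration.
2 steps out: the upstream config service restart, the auth service connection pool exhaustion.
Not reachable from it: the scheduler restart, the DNS resolver certificate expiry, the storage node overload, the shared cache failover, the checkout CDN node timeout, the auth DNS resolver misconfiguration, the primary ingestion pipeline failover, the database overload, the legacy auth service failover.

the auth service connection pool exhaustion, the upstream config service restart, the web server misconfiguration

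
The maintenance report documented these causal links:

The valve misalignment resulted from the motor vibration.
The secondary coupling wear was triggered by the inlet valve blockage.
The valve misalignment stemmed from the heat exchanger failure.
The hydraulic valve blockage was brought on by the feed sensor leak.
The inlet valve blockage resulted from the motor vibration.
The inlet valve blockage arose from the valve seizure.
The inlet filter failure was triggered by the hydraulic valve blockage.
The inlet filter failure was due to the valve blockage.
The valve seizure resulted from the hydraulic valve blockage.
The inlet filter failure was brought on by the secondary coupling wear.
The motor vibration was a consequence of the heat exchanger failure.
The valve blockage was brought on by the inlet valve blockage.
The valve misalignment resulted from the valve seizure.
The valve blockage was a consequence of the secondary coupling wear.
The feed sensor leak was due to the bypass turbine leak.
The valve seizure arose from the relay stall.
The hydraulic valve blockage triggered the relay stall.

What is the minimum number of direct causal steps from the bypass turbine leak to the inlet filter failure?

Shortest chain: the bypass turbine leak → the feed sensor leak → the hydraulic valve blockage → the inlet filter failure.

3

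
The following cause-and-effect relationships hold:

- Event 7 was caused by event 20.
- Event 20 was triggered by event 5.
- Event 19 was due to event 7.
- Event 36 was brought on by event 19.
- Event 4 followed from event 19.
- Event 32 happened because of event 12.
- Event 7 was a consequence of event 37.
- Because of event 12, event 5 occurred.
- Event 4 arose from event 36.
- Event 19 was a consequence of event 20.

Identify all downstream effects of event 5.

event 19, event 20, event 36, event 4, event 7

Direct effects: event 20.
2 steps out: event 7, event 19.
3 steps out: event 36, event 4.
Not reachable from it: event 12, event 32, event 37.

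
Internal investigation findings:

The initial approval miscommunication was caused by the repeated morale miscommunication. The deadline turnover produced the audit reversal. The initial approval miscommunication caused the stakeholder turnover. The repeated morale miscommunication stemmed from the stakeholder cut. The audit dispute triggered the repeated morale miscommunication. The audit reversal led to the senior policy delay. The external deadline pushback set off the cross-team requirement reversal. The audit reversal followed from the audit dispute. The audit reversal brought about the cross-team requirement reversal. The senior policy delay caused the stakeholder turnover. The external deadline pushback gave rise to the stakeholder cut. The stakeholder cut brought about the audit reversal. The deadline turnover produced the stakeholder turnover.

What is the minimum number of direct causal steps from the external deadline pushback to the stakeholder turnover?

4

Shortest chain: the external deadline pushback → the stakeholder cut → the repeated morale miscommunication → the initial approval miscommunication → the stakeholder turnover.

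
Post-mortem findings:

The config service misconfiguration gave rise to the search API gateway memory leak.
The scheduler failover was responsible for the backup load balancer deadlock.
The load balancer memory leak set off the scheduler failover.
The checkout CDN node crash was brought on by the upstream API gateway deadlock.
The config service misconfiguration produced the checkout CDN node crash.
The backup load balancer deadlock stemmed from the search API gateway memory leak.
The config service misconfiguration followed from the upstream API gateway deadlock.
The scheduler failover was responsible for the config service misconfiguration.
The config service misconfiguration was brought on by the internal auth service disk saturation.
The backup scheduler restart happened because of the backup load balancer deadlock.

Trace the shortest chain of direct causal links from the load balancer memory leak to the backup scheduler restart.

the load balancer memory leak → the scheduler failover
the scheduler failover → the backup load balancer deadlock
the backup load balancer deadlock → the backup scheduler restart
Length: 3 steps.

the load balancer memory leak → the scheduler failover → the backup load balancer deadlock → the backup scheduler restart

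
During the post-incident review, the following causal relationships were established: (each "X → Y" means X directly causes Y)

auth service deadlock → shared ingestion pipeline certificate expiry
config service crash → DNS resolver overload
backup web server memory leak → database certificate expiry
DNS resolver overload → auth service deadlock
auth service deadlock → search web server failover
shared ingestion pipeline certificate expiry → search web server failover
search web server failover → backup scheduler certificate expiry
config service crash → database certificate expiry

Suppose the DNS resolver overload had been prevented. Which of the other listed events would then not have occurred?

Downstream of the DNS resolver overload: the auth service deadlock, the shared ingestion pipeline certificate expiry, the search web server failover, the backup scheduler certificate expiry.

the auth service deadlock, the backup scheduler certificate expiry, the search web server failover, the shared ingestion pipeline certificate expiry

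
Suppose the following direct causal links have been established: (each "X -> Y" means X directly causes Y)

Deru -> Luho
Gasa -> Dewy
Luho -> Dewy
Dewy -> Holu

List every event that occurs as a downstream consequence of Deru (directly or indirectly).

Direct effects: Luho.
2 steps out: Dewy.
3 steps out: Holu.
Not reachable from it: Gasa.

Dewy, Holu, Luho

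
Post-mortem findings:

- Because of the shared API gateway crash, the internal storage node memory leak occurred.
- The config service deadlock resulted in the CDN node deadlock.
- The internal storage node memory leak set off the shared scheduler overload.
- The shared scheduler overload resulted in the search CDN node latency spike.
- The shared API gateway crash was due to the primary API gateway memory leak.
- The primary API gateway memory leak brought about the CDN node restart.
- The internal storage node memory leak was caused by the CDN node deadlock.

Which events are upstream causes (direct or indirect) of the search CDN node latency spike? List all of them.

Immediate cause of the search CDN node latency spike: the shared scheduler overload.
Further upstream: the config service deadlock, the primary API gateway memory leak, the CDN node deadlock, the shared API gateway crash, the internal storage node memory leak.

the CDN node deadlock, the config service deadlock, the internal storage node memory leak, the primary API gateway memory leak, the shared API gateway crash, the shared scheduler overload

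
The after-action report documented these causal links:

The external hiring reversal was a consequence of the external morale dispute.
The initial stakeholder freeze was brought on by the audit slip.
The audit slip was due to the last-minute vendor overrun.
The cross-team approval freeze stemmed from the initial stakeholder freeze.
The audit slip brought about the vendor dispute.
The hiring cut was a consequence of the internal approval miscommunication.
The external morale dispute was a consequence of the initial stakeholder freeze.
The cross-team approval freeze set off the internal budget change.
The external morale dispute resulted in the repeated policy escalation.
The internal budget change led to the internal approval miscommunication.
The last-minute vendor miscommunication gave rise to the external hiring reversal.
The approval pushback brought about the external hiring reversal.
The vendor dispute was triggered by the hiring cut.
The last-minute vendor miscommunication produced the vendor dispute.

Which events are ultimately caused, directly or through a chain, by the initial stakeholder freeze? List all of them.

the cross-team approval freeze, the external hiring reversal, the external morale dispute, the hiring cut, the internal approval miscommunication, the internal budget change, the repeated policy escalation, the vendor dispute

Direct effects: the cross-team approval freeze, the external morale dispute.
2 steps out: the internal budget change, the repeated policy escalation, the external hiring reversal.
3 steps out: the internal approval miscommunication.
4 steps out: the hiring cut.
5 steps out: the vendor dispute.
Not reachable from it: the last-minute vendor overrun, the audit slip, the approval pushback, the last-minute vendor miscommunication.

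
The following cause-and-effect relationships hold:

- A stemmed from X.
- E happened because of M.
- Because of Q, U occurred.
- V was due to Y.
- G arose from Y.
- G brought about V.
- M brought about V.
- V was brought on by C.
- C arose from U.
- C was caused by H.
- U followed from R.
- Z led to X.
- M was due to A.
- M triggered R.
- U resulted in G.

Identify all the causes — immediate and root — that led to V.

A, C, G, H, M, Q, R, U, X, Y, Z

Immediate causes of V: M, Y, C, G.
Further upstream: H, Z, X, A, Q, R, U.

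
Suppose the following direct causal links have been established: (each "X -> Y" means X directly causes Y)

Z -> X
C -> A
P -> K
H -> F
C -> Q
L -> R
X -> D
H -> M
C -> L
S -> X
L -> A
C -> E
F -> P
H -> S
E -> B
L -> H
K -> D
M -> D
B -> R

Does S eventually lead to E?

No

S leads to X, D; E is not among them.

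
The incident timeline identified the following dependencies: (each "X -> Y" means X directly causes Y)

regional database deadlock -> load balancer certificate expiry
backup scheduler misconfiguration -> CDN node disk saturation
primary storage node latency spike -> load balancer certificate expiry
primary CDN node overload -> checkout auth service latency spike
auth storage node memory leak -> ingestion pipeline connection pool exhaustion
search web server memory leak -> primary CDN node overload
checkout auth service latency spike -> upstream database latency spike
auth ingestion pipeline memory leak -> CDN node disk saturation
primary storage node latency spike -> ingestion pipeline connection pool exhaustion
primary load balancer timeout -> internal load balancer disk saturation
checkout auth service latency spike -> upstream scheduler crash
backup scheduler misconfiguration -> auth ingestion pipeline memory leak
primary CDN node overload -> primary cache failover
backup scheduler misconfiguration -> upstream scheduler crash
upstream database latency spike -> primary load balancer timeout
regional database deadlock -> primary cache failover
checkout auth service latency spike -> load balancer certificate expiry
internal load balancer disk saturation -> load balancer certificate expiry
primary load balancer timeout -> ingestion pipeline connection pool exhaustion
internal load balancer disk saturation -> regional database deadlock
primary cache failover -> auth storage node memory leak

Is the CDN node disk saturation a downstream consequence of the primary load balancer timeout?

No

The primary load balancer timeout leads to the internal load balancer disk saturation, the regional database deadlock, the primary cache failover, the auth storage node memory leak, the load balancer certificate expiry, the ingestion pipeline connection pool exhaustion; the CDN node disk saturation is not among them.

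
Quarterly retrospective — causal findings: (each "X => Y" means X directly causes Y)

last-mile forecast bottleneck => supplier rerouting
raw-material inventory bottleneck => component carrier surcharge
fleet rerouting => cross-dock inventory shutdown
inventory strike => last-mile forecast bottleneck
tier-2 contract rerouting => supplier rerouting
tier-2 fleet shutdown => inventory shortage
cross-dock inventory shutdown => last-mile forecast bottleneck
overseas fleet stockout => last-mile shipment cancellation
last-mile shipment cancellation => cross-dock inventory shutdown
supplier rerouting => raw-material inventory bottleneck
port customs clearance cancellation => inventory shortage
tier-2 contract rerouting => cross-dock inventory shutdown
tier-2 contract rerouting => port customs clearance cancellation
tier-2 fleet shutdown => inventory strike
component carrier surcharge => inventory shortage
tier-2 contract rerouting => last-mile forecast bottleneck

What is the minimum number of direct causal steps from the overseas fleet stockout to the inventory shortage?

Shortest chain: the overseas fleet stockout → the last-mile shipment cancellation → the cross-dock inventory shutdown → the last-mile forecast bottleneck → the supplier rerouting → the raw-material inventory bottleneck → the component carrier surcharge → the inventory shortage.

7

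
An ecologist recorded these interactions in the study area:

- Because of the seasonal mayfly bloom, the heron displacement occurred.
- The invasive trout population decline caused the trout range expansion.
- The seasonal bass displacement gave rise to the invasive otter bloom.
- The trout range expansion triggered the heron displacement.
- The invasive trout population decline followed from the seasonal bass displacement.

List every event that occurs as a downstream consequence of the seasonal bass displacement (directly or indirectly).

Direct effects: the invasive trout population decline, the invasive otter bloom.
2 steps out: the trout range expansion.
3 steps out: the heron displacement.
Not reachable from it: the seasonal mayfly bloom.

the heron displacement, the invasive otter bloom, the invasive trout population decline, the trout range expansion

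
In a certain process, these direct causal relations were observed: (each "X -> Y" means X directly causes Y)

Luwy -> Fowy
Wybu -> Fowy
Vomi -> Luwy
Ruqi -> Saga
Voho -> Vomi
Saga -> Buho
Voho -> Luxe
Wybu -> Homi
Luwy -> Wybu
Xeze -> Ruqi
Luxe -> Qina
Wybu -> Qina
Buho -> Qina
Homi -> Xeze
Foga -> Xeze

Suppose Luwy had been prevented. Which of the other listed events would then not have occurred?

Downstream of Luwy: Wybu, Homi, Fowy, Xeze, Ruqi, Saga, Buho, Qina.
Of those, still caused via another path: Xeze, Ruqi, Saga, Buho, Qina.
The remainder have no surviving cause.

Fowy, Homi, Wybu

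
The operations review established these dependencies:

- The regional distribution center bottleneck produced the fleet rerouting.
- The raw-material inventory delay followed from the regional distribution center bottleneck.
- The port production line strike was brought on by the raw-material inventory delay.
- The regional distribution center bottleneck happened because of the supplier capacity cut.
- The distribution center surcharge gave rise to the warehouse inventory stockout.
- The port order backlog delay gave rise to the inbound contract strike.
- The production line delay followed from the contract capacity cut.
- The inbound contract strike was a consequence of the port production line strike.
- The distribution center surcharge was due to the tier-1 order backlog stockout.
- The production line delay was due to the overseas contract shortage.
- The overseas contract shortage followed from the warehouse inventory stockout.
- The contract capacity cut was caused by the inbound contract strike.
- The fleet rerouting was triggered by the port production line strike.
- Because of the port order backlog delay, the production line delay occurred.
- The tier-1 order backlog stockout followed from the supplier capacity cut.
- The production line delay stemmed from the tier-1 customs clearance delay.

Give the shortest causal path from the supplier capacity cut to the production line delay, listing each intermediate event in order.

the supplier capacity cut → the tier-1 order backlog stockout
the tier-1 order backlog stockout → the distribution center surcharge
the distribution center surcharge → the warehouse inventory stockout
the warehouse inventory stockout → the overseas contract shortage
the overseas contract shortage → the production line delay
Length: 5 steps.

the supplier capacity cut → the tier-1 order backlog stockout → the distribution center surcharge → the warehouse inventory stockout → the overseas contract shortage → the production line delay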